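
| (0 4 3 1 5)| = 5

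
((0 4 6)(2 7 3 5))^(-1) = (0 6 4)(2 5 3 7)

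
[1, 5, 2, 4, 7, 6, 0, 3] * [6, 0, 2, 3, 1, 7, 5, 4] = [0, 7, 2, 1, 4, 5, 6, 3]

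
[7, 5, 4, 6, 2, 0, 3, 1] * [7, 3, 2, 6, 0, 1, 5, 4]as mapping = [0→4, 1→1, 2→0, 3→5, 4→2, 5→7, 6→6, 7→3]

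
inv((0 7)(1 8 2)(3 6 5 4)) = (0 7)(1 2 8)(3 4 5 6)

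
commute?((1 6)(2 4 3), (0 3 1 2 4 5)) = no:(1 6)(2 4 3)*(0 3 1 2 4 5) = (0 3 4 1 6 2 5), (0 3 1 2 4 5)*(1 6)(2 4 3) = (0 2 3 6 1 4 5)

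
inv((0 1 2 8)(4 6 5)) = (0 8 2 1)(4 5 6)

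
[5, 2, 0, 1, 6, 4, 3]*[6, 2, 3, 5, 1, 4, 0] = [4, 3, 6, 2, 0, 1, 5]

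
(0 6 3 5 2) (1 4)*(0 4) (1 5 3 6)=(0 1) (2 4 5) 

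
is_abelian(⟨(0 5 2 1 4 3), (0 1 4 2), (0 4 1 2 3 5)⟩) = no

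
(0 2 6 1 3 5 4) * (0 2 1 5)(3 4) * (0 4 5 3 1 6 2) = (0 6 3 4)(1 5)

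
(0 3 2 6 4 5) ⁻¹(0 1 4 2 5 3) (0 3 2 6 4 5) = (0 2 3 1 5 6) 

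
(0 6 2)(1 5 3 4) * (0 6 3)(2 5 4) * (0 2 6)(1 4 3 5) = (0 5 2)(1 3 6)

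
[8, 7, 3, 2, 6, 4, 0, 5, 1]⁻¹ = [6, 8, 3, 2, 5, 7, 4, 1, 0]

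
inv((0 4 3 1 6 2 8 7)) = (0 7 8 2 6 1 3 4)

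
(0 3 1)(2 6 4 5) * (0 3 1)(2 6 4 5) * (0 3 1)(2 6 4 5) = (2 5 4 6)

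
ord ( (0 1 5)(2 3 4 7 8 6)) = 6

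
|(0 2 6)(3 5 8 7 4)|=15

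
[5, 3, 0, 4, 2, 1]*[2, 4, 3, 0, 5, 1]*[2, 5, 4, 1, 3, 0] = [5, 2, 4, 0, 1, 3]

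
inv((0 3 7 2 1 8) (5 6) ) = (0 8 1 2 7 3) (5 6) 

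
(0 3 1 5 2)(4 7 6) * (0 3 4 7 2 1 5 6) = (0 4 2 3 5 1 6 7)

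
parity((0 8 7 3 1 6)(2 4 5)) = odd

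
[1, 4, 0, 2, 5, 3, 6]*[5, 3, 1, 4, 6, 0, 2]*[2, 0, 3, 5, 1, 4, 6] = [5, 6, 4, 0, 2, 1, 3]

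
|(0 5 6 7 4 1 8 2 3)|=9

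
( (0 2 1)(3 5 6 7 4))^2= (0 1 2)(3 6 4 5 7)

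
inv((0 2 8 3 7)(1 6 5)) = (0 7 3 8 2)(1 5 6)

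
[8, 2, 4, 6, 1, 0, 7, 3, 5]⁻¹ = [5, 4, 1, 7, 2, 8, 3, 6, 0]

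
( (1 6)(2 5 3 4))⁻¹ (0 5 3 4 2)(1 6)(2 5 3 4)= (0 3 4 2 5)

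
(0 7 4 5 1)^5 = ()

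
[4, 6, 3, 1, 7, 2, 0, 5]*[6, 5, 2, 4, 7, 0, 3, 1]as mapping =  [0→7, 1→3, 2→4, 3→5, 4→1, 5→2, 6→6, 7→0]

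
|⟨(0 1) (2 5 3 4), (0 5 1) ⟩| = 360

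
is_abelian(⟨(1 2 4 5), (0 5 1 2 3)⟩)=no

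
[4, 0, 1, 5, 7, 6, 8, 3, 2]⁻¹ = [1, 2, 8, 7, 0, 3, 5, 4, 6]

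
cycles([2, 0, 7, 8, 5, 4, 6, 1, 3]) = (0 2 7 1)(3 8)(4 5)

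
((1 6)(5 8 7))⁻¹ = (1 6)(5 7 8)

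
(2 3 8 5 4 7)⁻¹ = (2 7 4 5 8 3)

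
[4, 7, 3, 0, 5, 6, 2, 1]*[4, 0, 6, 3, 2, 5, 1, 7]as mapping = [0→2, 1→7, 2→3, 3→4, 4→5, 5→1, 6→6, 7→0]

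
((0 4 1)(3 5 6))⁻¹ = (0 1 4)(3 6 5)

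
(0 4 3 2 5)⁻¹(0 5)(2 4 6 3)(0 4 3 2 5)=(0 4)(2 5 3 6)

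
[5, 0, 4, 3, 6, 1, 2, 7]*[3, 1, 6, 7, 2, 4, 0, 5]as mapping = [0→4, 1→3, 2→2, 3→7, 4→0, 5→1, 6→6, 7→5]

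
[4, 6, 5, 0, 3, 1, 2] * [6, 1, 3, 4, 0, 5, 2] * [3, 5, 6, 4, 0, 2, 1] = [3, 6, 2, 1, 0, 5, 4]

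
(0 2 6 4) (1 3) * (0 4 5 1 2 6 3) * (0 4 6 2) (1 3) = (0 2 1 4 6 5 3) 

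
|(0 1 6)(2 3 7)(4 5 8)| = 3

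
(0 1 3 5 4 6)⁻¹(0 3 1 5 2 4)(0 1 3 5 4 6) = (1 5 3 4 2 6)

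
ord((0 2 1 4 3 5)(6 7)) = 6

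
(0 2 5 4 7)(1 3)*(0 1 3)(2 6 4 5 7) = (0 6 4 2 7 1)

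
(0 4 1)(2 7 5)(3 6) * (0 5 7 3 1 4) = (1 5 2 3 6)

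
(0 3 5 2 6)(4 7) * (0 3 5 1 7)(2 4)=(0 5 4)(1 7 2 6 3)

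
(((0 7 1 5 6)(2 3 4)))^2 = (0 1 6 7 5)(2 4 3)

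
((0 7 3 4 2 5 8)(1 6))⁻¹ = (0 8 5 2 4 3 7)(1 6)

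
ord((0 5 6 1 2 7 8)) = 7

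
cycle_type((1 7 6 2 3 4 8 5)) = 8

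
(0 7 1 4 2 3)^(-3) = (0 4)(1 3)(2 7)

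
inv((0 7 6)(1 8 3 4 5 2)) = (0 6 7)(1 2 5 4 3 8)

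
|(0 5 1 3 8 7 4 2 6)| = 9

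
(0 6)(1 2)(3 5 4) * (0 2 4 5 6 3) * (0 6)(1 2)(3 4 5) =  (0 4 6 1 5 3)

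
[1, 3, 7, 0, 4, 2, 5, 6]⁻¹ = [3, 0, 5, 1, 4, 6, 7, 2]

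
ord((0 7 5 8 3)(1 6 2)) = 15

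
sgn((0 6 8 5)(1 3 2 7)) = 1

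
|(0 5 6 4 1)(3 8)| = 10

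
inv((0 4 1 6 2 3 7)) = (0 7 3 2 6 1 4)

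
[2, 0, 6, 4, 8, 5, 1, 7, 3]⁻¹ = [1, 6, 0, 8, 3, 5, 2, 7, 4]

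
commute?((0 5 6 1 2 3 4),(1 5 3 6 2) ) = no:(0 5 6 1 2 3 4)*(1 5 3 6 2) = (0 3 4) (2 6 5),(1 5 3 6 2)*(0 5 6 1 2 3 4) = (0 5 4) (1 6 3) 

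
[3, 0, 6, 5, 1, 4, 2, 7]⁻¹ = [1, 4, 6, 0, 5, 3, 2, 7]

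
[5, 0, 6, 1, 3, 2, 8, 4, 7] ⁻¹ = [1, 3, 5, 4, 7, 0, 2, 8, 6] 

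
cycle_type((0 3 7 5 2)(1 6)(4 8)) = 2^2.5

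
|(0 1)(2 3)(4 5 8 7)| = 4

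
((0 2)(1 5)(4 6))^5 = (0 2)(1 5)(4 6)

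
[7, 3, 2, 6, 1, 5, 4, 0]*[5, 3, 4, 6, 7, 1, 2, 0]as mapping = [0→0, 1→6, 2→4, 3→2, 4→3, 5→1, 6→7, 7→5]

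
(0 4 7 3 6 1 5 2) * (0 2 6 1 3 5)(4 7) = (0 7 5 6 3 1)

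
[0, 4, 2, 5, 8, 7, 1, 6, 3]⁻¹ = [0, 6, 2, 8, 1, 3, 7, 5, 4]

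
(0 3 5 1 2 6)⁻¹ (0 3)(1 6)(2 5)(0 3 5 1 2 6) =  (0 2)(1 6)(3 5)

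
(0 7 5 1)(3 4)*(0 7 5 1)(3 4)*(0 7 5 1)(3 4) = (0 1 5 7)(3 4)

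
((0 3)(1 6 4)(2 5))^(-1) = (0 3)(1 4 6)(2 5)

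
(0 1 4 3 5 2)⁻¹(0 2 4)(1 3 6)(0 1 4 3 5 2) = (0 3 1)(4 5 6)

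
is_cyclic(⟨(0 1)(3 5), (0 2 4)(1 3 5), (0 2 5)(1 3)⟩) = no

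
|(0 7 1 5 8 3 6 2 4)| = 9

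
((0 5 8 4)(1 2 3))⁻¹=(0 4 8 5)(1 3 2)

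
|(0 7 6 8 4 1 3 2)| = 8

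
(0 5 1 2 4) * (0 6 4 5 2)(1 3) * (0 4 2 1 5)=(0 1 4 6 2)(3 5)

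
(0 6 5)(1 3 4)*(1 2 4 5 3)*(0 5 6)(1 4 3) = (1 4 2 3 6)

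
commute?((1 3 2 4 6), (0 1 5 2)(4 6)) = no:(1 3 2 4 6) * (0 1 5 2)(4 6) = (0 1 3)(2 6 5), (0 1 5 2)(4 6) * (1 3 2 4 6) = (0 3 2)(1 5 4)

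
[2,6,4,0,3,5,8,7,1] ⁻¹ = [3,8,0,4,2,5,1,7,6] 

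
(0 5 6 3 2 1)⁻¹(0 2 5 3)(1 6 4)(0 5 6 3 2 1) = (0 3 4)(1 6 2 5)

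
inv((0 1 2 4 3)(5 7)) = (0 3 4 2 1)(5 7)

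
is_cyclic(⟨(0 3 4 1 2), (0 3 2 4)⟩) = no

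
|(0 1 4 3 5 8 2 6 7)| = 9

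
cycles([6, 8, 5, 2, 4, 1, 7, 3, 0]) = (0 6 7 3 2 5 1 8)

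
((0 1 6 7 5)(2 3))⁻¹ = (0 5 7 6 1)(2 3)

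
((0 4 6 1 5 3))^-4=(0 6 5)(1 3 4)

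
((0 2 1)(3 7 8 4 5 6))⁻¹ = (0 1 2)(3 6 5 4 8 7)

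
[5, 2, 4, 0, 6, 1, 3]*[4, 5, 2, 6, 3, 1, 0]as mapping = [0→1, 1→2, 2→3, 3→4, 4→0, 5→5, 6→6]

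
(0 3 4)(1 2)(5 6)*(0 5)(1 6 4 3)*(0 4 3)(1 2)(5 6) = (0 2 5 3)(4 6)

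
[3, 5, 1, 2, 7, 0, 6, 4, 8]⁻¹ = [5, 2, 3, 0, 7, 1, 6, 4, 8]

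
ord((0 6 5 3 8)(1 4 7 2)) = 20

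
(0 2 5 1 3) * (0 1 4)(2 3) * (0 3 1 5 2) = (0 1)(3 5 4)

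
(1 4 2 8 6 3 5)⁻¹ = (1 5 3 6 8 2 4)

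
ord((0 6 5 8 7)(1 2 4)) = 15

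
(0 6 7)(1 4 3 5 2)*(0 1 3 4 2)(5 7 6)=(0 5)(1 2 3 7)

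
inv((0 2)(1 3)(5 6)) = (0 2)(1 3)(5 6)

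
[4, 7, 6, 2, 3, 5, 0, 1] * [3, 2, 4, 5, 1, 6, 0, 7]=[1, 7, 0, 4, 5, 6, 3, 2]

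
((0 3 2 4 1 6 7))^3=(0 4 7 2 6 3 1)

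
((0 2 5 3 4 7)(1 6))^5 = (0 7 4 3 5 2)(1 6)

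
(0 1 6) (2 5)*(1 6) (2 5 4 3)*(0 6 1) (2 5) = (0 1) (2 4 3 5) 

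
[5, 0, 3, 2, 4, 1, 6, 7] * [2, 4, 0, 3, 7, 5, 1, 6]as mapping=[0→5, 1→2, 2→3, 3→0, 4→7, 5→4, 6→1, 7→6]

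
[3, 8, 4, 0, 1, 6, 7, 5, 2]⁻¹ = [3, 4, 8, 0, 2, 7, 5, 6, 1]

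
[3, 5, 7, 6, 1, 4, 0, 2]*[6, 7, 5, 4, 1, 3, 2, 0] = [4, 3, 0, 2, 7, 1, 6, 5]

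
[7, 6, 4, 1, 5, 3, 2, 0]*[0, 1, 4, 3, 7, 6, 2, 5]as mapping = [0→5, 1→2, 2→7, 3→1, 4→6, 5→3, 6→4, 7→0]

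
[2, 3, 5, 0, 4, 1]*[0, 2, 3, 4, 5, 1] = [3, 4, 1, 0, 5, 2]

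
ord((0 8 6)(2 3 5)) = 3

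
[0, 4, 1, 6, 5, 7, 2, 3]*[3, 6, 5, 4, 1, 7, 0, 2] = [3, 1, 6, 0, 7, 2, 5, 4]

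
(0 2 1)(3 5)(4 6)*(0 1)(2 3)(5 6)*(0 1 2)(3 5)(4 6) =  (0 5)(1 2)(3 4)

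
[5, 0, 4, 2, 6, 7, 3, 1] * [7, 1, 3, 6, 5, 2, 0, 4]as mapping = [0→2, 1→7, 2→5, 3→3, 4→0, 5→4, 6→6, 7→1]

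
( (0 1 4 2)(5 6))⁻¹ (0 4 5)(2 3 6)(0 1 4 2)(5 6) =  (0 3 5)(1 2 6)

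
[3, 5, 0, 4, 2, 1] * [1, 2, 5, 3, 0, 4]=[3, 4, 1, 0, 5, 2]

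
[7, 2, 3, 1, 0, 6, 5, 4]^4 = [7, 2, 3, 1, 0, 5, 6, 4]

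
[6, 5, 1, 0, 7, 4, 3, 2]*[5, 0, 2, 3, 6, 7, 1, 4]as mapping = [0→1, 1→7, 2→0, 3→5, 4→4, 5→6, 6→3, 7→2]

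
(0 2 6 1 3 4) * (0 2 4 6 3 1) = (0 4 2 3 6)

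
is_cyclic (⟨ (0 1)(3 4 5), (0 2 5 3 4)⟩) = no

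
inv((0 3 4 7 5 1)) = (0 1 5 7 4 3)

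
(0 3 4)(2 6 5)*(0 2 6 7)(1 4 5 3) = (0 1 4 2 7)(3 5 6)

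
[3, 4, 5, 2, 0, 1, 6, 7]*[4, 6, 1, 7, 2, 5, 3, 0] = [7, 2, 5, 1, 4, 6, 3, 0]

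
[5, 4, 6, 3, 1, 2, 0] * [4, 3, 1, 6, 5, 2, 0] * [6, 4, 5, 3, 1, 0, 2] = [5, 0, 6, 2, 3, 4, 1]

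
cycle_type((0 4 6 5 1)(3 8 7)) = 3.5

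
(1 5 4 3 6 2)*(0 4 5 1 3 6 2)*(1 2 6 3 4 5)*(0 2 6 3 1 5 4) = (0 4 1 6 2)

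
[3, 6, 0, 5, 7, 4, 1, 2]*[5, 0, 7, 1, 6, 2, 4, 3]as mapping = [0→1, 1→4, 2→5, 3→2, 4→3, 5→6, 6→0, 7→7]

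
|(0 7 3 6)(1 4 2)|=12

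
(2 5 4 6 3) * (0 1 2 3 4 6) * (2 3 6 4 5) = (0 1 3 6 5 4)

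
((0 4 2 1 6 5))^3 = (0 1)(2 5)(4 6)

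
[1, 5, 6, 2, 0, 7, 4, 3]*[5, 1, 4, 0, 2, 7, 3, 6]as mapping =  [0→1, 1→7, 2→3, 3→4, 4→5, 5→6, 6→2, 7→0]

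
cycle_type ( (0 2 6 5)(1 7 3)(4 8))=2.3.4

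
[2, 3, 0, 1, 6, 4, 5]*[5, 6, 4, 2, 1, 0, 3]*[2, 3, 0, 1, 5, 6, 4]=[5, 0, 6, 4, 1, 3, 2]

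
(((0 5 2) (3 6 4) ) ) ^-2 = (0 5 2) (3 6 4) 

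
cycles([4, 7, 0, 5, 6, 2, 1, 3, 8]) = (0 4 6 1 7 3 5 2)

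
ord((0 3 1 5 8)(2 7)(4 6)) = 10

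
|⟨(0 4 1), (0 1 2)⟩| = 12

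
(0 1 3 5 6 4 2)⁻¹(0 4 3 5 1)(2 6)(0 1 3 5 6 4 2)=(0 4)(1 2 5 6 3)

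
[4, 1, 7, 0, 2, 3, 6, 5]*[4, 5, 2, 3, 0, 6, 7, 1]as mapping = [0→0, 1→5, 2→1, 3→4, 4→2, 5→3, 6→7, 7→6]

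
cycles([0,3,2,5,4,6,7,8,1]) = (1 3 5 6 7 8)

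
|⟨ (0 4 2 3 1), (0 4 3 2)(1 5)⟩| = 360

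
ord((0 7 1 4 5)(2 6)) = 10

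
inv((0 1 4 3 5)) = (0 5 3 4 1)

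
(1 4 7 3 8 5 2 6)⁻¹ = (1 6 2 5 8 3 7 4)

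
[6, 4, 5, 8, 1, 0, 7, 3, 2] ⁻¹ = [5, 4, 8, 7, 1, 2, 0, 6, 3] 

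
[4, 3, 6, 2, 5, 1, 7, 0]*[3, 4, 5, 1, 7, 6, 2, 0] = [7, 1, 2, 5, 6, 4, 0, 3]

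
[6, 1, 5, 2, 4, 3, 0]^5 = [6, 1, 3, 5, 4, 2, 0]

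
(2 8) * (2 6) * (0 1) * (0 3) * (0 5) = (0 1 3 5)(2 8 6)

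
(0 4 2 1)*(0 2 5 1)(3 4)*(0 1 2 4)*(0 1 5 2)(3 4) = (0 4 2 5)(1 3)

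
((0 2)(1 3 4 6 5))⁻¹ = (0 2)(1 5 6 4 3)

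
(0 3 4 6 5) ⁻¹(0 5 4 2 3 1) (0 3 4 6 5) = (0 6 2 4 1 3) 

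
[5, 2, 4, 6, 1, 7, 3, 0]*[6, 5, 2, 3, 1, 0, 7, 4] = [0, 2, 1, 7, 5, 4, 3, 6]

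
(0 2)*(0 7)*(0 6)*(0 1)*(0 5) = (0 2 7 6 1 5) 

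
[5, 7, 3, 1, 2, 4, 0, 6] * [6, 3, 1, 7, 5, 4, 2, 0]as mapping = [0→4, 1→0, 2→7, 3→3, 4→1, 5→5, 6→6, 7→2]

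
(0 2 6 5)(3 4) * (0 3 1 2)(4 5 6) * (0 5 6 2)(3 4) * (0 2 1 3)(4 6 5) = (0 4 3 5 6 1 2)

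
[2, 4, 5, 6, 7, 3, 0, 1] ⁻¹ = [6, 7, 0, 5, 1, 2, 3, 4] 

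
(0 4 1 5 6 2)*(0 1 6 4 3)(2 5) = (0 3)(1 2)(4 6 5)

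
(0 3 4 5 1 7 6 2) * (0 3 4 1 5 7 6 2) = (0 4 7 2 3 1 6)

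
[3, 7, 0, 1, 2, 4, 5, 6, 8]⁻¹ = [2, 3, 4, 0, 5, 6, 7, 1, 8]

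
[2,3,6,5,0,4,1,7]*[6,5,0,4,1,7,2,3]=[0,4,2,7,6,1,5,3]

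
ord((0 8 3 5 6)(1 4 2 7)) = 20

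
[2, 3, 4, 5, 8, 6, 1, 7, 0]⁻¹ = [8, 6, 0, 1, 2, 3, 5, 7, 4]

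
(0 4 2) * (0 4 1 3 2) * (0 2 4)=(0 1 3 4 2)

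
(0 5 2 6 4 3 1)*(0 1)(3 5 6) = (0 6 4 5 2 3)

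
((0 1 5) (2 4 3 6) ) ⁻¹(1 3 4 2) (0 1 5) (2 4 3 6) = (3 4 5 6) 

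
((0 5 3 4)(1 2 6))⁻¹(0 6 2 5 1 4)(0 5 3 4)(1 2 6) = (0 5 1 6 3 2)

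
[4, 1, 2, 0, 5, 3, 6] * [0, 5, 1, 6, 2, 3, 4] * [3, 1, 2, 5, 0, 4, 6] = [2, 4, 1, 3, 5, 6, 0]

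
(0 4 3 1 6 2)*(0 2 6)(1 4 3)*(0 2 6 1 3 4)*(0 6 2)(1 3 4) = (0 1)(3 6)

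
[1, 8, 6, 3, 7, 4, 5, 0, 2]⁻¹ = [7, 0, 8, 3, 5, 6, 2, 4, 1]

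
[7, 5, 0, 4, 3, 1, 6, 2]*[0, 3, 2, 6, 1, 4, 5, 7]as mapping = [0→7, 1→4, 2→0, 3→1, 4→6, 5→3, 6→5, 7→2]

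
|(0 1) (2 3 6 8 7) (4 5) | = 10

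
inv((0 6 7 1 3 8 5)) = (0 5 8 3 1 7 6)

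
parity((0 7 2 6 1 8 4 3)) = odd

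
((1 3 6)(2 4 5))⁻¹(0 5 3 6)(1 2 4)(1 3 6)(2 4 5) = (0 2 6 1)(3 4 5)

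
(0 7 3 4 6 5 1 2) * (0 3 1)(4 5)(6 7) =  (0 6 4 7 1 2 3 5)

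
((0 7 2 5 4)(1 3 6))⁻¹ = (0 4 5 2 7)(1 6 3)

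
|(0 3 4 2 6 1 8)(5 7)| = 14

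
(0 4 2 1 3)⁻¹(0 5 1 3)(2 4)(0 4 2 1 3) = (0 4 5 3)(1 2)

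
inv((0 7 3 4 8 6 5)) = (0 5 6 8 4 3 7)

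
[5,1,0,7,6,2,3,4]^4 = [5,1,0,3,4,2,6,7]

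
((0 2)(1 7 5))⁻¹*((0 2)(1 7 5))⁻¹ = (1 7 5)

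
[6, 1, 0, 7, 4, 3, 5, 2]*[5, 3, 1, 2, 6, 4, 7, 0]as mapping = [0→7, 1→3, 2→5, 3→0, 4→6, 5→2, 6→4, 7→1]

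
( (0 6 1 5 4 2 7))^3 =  (0 5 7 1 2 6 4)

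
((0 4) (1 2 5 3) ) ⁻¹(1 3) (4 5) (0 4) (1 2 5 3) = (0 3) (1 2) 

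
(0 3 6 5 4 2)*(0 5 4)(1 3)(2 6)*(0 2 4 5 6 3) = (0 1)(2 6 5)(3 4)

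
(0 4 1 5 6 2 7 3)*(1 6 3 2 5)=(0 4 6 5 3)(2 7)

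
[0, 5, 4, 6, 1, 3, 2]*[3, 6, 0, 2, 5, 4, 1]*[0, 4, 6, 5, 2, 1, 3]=[5, 2, 1, 4, 3, 6, 0]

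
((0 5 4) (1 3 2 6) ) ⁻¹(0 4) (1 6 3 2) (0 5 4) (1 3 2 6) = (0 5) (1 2 6 3) 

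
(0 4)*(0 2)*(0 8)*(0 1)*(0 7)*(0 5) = (0 4 2 8 1 7 5)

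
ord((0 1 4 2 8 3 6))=7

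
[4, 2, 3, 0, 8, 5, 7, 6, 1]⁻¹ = [3, 8, 1, 2, 0, 5, 7, 6, 4]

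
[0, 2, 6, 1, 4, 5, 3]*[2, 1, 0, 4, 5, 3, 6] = [2, 0, 6, 1, 5, 3, 4]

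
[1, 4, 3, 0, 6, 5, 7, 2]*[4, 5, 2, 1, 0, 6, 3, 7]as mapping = [0→5, 1→0, 2→1, 3→4, 4→3, 5→6, 6→7, 7→2]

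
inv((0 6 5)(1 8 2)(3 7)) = (0 5 6)(1 2 8)(3 7)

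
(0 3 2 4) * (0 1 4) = (0 3 2)(1 4)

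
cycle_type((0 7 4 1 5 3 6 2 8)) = 9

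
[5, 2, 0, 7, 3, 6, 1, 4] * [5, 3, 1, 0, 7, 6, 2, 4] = [6, 1, 5, 4, 0, 2, 3, 7]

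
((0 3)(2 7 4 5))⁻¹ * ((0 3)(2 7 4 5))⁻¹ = (2 4)(5 7)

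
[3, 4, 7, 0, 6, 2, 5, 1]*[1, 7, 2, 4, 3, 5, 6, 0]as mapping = [0→4, 1→3, 2→0, 3→1, 4→6, 5→2, 6→5, 7→7]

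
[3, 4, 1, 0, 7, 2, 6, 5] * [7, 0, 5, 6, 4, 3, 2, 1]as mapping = [0→6, 1→4, 2→0, 3→7, 4→1, 5→5, 6→2, 7→3]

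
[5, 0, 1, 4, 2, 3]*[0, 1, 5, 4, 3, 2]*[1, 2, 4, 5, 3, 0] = [4, 1, 2, 5, 0, 3]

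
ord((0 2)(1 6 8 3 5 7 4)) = 14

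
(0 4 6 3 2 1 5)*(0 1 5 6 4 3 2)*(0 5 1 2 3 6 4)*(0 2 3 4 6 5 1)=(0 5 3 1 6 4 2)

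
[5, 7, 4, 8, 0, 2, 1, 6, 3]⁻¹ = [4, 6, 5, 8, 2, 0, 7, 1, 3]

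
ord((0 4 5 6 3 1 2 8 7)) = 9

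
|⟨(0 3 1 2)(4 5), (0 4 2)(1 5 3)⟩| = 24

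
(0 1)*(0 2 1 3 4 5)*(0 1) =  (0 3 4 5 1 2)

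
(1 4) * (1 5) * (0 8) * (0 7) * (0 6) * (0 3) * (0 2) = (0 8 7 6 3 2)(1 4 5)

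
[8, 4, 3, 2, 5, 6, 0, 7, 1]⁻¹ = [6, 8, 3, 2, 1, 4, 5, 7, 0]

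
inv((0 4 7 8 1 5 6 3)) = (0 3 6 5 1 8 7 4)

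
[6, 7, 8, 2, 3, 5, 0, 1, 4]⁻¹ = [6, 7, 3, 4, 8, 5, 0, 1, 2]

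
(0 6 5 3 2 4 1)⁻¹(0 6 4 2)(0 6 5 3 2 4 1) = (1 4 6 5)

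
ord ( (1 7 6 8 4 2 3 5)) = 8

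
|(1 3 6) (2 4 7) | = 3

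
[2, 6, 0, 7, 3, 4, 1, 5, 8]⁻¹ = [2, 6, 0, 4, 5, 7, 1, 3, 8]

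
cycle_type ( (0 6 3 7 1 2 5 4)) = 8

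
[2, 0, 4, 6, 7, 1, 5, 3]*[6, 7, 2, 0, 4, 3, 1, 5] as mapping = [0→2, 1→6, 2→4, 3→1, 4→5, 5→7, 6→3, 7→0] 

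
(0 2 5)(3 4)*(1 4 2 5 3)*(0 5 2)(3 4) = (0 2 4 1 3)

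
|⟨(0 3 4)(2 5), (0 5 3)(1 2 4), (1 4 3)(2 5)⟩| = 720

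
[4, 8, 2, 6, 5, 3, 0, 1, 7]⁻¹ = [6, 7, 2, 5, 0, 4, 3, 8, 1]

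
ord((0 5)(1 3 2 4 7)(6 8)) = 10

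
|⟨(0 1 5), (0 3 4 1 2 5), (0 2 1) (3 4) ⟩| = 720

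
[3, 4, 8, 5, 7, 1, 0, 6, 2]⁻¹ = [6, 5, 8, 0, 1, 3, 7, 4, 2]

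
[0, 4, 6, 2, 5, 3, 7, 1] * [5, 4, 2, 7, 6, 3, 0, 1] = [5, 6, 0, 2, 3, 7, 1, 4]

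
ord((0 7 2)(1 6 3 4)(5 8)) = 12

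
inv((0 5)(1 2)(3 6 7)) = (0 5)(1 2)(3 7 6)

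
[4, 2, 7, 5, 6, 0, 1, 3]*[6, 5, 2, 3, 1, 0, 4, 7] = [1, 2, 7, 0, 4, 6, 5, 3]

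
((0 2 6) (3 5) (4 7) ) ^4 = (0 2 6) 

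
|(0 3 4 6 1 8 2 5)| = 8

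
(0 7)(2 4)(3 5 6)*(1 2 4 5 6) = (0 7)(1 2 5)(3 6)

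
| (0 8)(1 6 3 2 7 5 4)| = 14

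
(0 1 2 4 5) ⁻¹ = (0 5 4 2 1) 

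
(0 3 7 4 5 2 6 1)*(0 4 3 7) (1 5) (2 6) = (0 7 3) (1 4) (5 6) 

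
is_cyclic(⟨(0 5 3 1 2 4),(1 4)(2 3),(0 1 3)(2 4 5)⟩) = no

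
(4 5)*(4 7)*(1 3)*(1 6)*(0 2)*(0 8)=(0 2 8)(1 3 6)(4 5 7)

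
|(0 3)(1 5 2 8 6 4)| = 6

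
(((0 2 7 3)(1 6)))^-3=(0 2 7 3)(1 6)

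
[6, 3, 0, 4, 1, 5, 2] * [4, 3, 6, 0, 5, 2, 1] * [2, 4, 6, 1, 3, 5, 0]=[4, 2, 3, 5, 1, 6, 0]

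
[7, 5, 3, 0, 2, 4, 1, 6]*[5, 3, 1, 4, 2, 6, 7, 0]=[0, 6, 4, 5, 1, 2, 3, 7]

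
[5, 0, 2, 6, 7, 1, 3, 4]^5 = [1, 5, 2, 6, 7, 0, 3, 4]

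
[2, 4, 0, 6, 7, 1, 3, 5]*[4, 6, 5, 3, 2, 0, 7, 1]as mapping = [0→5, 1→2, 2→4, 3→7, 4→1, 5→6, 6→3, 7→0]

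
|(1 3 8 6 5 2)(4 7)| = 6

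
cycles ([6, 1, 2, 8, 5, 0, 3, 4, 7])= (0 6 3 8 7 4 5)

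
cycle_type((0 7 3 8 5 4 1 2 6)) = 9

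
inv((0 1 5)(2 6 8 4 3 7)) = (0 5 1)(2 7 3 4 8 6)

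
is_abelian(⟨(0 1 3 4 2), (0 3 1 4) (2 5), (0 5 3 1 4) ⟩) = no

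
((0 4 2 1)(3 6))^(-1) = (0 1 2 4)(3 6)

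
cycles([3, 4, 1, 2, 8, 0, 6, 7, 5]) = (0 3 2 1 4 8 5) 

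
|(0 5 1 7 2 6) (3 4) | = 6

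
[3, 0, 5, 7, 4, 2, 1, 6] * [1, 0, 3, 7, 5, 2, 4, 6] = [7, 1, 2, 6, 5, 3, 0, 4]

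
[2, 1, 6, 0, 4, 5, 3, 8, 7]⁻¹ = [3, 1, 0, 6, 4, 5, 2, 8, 7]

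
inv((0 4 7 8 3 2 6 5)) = (0 5 6 2 3 8 7 4)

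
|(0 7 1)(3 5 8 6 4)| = 15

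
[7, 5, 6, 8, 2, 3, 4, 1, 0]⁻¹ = [8, 7, 4, 5, 6, 1, 2, 0, 3]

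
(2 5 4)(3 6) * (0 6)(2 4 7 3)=(0 6 2 5 7 3)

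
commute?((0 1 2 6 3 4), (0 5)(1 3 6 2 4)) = no:(0 1 2 6 3 4)*(0 5)(1 3 6 2 4) = (0 3 1 4 5), (0 5)(1 3 6 2 4)*(0 1 2 6 3 4) = (0 5 1 4 2)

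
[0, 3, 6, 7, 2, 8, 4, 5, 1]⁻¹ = [0, 8, 4, 1, 6, 7, 2, 3, 5]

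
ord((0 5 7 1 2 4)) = 6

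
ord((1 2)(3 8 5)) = 6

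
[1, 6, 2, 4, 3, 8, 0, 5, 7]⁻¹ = [6, 0, 2, 4, 3, 7, 1, 8, 5]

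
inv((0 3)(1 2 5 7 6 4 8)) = (0 3)(1 8 4 6 7 5 2)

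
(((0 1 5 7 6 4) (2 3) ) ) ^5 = (0 4 6 7 5 1) (2 3) 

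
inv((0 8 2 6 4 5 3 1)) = (0 1 3 5 4 6 2 8)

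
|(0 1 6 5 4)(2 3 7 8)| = 20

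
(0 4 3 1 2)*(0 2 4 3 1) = (0 3)(1 4)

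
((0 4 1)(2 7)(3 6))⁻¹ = (0 1 4)(2 7)(3 6)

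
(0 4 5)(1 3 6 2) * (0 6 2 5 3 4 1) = (0 1 4 3 2)(5 6)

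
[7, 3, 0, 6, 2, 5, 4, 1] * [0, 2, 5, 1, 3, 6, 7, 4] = [4, 1, 0, 7, 5, 6, 3, 2]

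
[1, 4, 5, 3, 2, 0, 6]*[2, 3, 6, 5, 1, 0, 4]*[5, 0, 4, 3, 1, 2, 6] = [3, 0, 5, 2, 6, 4, 1]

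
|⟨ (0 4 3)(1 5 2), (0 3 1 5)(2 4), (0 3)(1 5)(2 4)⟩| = 720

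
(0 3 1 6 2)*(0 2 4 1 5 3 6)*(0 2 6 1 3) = (0 1 2 6 4 3 5)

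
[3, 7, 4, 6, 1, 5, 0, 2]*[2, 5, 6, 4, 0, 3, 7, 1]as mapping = [0→4, 1→1, 2→0, 3→7, 4→5, 5→3, 6→2, 7→6]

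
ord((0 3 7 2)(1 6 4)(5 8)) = 12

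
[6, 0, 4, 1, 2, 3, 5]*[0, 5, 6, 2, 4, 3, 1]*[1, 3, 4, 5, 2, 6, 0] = [3, 1, 2, 6, 0, 4, 5]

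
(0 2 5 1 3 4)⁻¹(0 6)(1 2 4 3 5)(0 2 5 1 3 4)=(0 4 1 3 5)(2 6)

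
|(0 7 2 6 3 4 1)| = 7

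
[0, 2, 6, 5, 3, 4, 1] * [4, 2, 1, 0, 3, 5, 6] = [4, 1, 6, 5, 0, 3, 2] 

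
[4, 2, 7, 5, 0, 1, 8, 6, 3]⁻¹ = [4, 5, 1, 8, 0, 3, 7, 2, 6]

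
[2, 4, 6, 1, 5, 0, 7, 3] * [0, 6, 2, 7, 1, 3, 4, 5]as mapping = [0→2, 1→1, 2→4, 3→6, 4→3, 5→0, 6→5, 7→7]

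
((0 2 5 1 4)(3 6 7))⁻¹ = (0 4 1 5 2)(3 7 6)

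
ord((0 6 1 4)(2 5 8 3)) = 4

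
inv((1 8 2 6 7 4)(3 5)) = (1 4 7 6 2 8)(3 5)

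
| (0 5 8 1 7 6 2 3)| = 8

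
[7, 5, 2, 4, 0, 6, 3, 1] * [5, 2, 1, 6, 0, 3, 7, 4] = [4, 3, 1, 0, 5, 7, 6, 2]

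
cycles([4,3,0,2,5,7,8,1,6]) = (0 4 5 7 1 3 2) (6 8) 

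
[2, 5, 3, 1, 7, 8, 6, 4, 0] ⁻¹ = [8, 3, 0, 2, 7, 1, 6, 4, 5] 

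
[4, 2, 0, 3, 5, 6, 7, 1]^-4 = [6, 4, 5, 3, 7, 1, 2, 0]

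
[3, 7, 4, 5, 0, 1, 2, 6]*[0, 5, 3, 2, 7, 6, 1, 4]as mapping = [0→2, 1→4, 2→7, 3→6, 4→0, 5→5, 6→3, 7→1]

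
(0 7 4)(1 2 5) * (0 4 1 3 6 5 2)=(0 7 1)(3 6 5)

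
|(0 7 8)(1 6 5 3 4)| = 15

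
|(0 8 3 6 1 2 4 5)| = 8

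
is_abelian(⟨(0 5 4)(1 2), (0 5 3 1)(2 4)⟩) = no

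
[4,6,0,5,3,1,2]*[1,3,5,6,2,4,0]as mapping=[0→2,1→0,2→1,3→4,4→6,5→3,6→5]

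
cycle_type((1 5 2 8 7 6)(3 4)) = 2.6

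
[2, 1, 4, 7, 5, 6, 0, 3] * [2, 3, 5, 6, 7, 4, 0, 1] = [5, 3, 7, 1, 4, 0, 2, 6]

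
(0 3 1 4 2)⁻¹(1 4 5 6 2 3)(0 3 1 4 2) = (0 1 4 2 5 6)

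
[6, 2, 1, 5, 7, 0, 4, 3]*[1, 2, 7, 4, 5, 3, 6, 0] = [6, 7, 2, 3, 0, 1, 5, 4]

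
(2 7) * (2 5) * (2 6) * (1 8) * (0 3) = (0 3)(1 8)(2 7 5 6)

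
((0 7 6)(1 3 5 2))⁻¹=(0 6 7)(1 2 5 3)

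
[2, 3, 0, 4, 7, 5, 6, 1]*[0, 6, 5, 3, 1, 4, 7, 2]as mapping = [0→5, 1→3, 2→0, 3→1, 4→2, 5→4, 6→7, 7→6]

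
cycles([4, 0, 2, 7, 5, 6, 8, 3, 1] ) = (0 4 5 6 8 1)(3 7)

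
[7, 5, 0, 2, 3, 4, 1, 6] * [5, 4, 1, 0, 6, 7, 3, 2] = [2, 7, 5, 1, 0, 6, 4, 3]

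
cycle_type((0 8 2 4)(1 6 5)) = 3.4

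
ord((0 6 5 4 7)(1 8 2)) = 15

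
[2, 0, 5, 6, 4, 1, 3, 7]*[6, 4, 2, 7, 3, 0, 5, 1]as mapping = [0→2, 1→6, 2→0, 3→5, 4→3, 5→4, 6→7, 7→1]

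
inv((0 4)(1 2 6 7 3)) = (0 4)(1 3 7 6 2)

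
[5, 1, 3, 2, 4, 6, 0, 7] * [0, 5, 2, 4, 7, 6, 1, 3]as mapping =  [0→6, 1→5, 2→4, 3→2, 4→7, 5→1, 6→0, 7→3]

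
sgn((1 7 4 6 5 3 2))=1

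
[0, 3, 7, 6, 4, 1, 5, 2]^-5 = [0, 5, 7, 1, 4, 6, 3, 2]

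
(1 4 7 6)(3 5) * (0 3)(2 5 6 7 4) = (0 3 6 1 2 5)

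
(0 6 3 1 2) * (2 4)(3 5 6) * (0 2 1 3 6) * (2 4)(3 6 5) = (0 5)(1 2 4)(3 6)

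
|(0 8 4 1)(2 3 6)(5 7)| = 12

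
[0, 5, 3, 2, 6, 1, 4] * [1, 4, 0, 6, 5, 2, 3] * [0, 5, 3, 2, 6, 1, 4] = [5, 3, 4, 0, 2, 6, 1]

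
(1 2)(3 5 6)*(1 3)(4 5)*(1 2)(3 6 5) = (2 6)(3 4)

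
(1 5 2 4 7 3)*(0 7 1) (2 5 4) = (0 7 3) (1 4) 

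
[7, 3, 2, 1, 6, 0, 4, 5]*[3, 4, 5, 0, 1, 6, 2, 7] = [7, 0, 5, 4, 2, 3, 1, 6]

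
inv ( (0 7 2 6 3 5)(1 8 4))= (0 5 3 6 2 7)(1 4 8)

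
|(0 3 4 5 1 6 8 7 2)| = 9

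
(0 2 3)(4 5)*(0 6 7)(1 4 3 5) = (0 2 5 3 6 7)(1 4)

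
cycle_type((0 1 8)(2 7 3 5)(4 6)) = 2.3.4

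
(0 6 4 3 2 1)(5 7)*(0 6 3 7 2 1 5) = (0 3 1 6 4 7)(2 5)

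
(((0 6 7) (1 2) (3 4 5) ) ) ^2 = (0 7 6) (3 5 4) 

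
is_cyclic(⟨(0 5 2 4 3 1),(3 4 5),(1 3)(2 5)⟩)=no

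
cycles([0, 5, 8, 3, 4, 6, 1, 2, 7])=(1 5 6)(2 8 7)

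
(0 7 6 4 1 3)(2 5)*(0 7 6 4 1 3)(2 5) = (0 6 1)(3 7 4)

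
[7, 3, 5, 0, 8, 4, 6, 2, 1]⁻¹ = [3, 8, 7, 1, 5, 2, 6, 0, 4]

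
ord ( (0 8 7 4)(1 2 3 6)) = 4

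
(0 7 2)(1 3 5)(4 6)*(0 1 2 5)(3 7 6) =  (0 6 4 3)(1 7 5 2)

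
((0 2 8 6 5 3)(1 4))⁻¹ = (0 3 5 6 8 2)(1 4)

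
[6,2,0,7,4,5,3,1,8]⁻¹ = [2,7,1,6,4,5,0,3,8]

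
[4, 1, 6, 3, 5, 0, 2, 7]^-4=[5, 1, 2, 3, 0, 4, 6, 7]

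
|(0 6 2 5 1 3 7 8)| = 8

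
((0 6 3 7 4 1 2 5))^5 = (0 1 3 5 4 6 2 7)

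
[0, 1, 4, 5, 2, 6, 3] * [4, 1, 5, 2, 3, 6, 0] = [4, 1, 3, 6, 5, 0, 2]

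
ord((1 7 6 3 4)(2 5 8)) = 15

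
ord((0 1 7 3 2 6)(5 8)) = 6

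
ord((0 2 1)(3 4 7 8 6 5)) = 6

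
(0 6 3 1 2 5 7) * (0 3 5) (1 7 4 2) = (0 6 5 4 2) (3 7) 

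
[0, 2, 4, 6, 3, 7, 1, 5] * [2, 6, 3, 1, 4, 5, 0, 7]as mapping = [0→2, 1→3, 2→4, 3→0, 4→1, 5→7, 6→6, 7→5]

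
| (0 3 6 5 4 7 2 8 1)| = 9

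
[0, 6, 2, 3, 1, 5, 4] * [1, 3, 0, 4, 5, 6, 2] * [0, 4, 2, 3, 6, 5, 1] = [4, 2, 0, 6, 3, 1, 5]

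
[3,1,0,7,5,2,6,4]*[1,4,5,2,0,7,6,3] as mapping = [0→2,1→4,2→1,3→3,4→7,5→5,6→6,7→0] 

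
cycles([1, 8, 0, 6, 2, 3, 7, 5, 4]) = (0 1 8 4 2) (3 6 7 5) 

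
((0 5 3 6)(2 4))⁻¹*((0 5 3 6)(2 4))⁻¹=(0 3)(5 6)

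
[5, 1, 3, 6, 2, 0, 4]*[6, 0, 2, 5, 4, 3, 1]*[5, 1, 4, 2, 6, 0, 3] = [2, 5, 0, 1, 4, 3, 6]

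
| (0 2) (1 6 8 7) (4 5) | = 4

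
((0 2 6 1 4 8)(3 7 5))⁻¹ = (0 8 4 1 6 2)(3 5 7)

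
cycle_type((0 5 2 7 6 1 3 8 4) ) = 9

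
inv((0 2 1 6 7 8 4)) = (0 4 8 7 6 1 2)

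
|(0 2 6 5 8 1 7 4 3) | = 9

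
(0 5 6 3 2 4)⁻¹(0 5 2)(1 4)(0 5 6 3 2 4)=(0 1)(4 5 6)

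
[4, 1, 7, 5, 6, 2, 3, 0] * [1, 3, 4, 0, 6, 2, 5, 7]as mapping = [0→6, 1→3, 2→7, 3→2, 4→5, 5→4, 6→0, 7→1]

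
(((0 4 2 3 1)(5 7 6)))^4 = (0 1 3 2 4)(5 7 6)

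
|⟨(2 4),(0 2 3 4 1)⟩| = 120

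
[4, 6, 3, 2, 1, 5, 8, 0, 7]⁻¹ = [7, 4, 3, 2, 0, 5, 1, 8, 6]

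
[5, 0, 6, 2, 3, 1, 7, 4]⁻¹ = [1, 5, 3, 4, 7, 0, 2, 6]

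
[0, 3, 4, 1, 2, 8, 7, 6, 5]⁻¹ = [0, 3, 4, 1, 2, 8, 7, 6, 5]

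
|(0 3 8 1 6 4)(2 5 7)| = 6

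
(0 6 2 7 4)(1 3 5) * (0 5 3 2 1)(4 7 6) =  (0 4 5)(1 2 6)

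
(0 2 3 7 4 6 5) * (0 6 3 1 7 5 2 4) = (0 4 3 5 6 2 1 7)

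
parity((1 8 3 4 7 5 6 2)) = odd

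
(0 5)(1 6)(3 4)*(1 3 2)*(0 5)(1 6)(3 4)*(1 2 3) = (1 2 6 4 3)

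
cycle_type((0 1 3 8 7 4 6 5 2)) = 9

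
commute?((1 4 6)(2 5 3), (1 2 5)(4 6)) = no:(1 4 6)(2 5 3)*(1 2 5)(4 6) = (1 6 2)(3 5), (1 2 5)(4 6)*(1 4 6)(2 5 3) = (1 5 4)(2 3)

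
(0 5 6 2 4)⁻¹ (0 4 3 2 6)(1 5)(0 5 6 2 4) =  (0 3 4 2 5)(1 6)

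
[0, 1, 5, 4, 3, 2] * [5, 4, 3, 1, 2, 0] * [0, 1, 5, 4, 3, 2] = [2, 3, 0, 5, 1, 4]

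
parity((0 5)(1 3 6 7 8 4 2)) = odd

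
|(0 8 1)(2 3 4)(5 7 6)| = 3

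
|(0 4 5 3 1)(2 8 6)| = 15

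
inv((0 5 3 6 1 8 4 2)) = (0 2 4 8 1 6 3 5)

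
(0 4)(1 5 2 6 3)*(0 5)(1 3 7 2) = (0 4 5 1)(2 6 7)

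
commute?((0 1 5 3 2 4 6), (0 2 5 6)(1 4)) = no:(0 1 5 3 2 4 6)*(0 2 5 6)(1 4) = (0 4)(1 6 2)(3 5), (0 2 5 6)(1 4)*(0 1 5 3 2 4 6) = (0 4 5)(1 6)(2 3)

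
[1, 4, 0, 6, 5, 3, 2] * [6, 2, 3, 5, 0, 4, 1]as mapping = [0→2, 1→0, 2→6, 3→1, 4→4, 5→5, 6→3]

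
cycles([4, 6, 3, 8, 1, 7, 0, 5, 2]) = (0 4 1 6)(2 3 8)(5 7)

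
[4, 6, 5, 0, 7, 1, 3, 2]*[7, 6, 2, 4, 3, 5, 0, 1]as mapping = [0→3, 1→0, 2→5, 3→7, 4→1, 5→6, 6→4, 7→2]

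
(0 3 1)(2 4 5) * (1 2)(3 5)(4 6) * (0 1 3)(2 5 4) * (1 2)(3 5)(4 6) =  (0 6 1 2 4)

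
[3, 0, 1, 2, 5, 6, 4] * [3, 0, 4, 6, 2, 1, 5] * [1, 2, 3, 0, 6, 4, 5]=[5, 0, 1, 6, 2, 4, 3]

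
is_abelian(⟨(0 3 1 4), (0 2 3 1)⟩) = no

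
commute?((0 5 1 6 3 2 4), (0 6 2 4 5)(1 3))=no:(0 5 1 6 3 2 4)*(0 6 2 4 5)(1 3)=(1 2 5 3 4 6), (0 6 2 4 5)(1 3)*(0 5 1 6 3 2 4)=(0 3 6 4 1 2)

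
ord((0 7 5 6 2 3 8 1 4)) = 9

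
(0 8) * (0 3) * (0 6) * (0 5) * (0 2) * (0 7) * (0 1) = (0 8 3 6 5 2 7 1)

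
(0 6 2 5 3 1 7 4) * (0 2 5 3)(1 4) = (0 6 5)(1 7)(2 3 4)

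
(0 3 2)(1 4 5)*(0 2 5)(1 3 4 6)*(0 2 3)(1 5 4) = (0 1 6 5)(2 3 4)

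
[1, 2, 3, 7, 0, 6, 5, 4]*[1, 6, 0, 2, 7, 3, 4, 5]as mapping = [0→6, 1→0, 2→2, 3→5, 4→1, 5→4, 6→3, 7→7]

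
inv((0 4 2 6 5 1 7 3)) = (0 3 7 1 5 6 2 4)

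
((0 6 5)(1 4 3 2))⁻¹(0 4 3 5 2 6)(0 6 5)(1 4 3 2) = (0 1 5 6 3 2)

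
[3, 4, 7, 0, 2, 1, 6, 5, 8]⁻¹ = [3, 5, 4, 0, 1, 7, 6, 2, 8]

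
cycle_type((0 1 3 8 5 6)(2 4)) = 2.6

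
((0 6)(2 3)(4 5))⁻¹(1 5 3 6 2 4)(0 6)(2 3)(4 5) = (0 3 5 1 4 2)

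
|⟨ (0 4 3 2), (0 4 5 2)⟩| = 120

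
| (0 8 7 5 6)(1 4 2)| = 15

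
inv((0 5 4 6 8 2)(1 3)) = (0 2 8 6 4 5)(1 3)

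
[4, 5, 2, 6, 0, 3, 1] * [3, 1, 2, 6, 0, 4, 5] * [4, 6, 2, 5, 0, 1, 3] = [4, 0, 2, 1, 5, 3, 6]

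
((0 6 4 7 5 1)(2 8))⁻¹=(0 1 5 7 4 6)(2 8)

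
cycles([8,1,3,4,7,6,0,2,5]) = (0 8 5 6)(2 3 4 7)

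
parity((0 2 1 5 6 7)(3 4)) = even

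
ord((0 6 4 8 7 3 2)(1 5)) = 14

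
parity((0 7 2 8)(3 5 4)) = odd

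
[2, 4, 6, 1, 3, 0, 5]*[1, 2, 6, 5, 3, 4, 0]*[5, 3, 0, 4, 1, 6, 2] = [2, 4, 5, 0, 6, 3, 1]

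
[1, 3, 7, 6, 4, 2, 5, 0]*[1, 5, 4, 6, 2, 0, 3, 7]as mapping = [0→5, 1→6, 2→7, 3→3, 4→2, 5→4, 6→0, 7→1]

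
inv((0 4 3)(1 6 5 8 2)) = (0 3 4)(1 2 8 5 6)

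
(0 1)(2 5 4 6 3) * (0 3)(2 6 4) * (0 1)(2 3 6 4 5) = (1 6)(3 4 5)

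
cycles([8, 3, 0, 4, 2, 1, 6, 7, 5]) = (0 8 5 1 3 4 2)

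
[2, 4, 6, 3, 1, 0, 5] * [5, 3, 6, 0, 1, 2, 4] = [6, 1, 4, 0, 3, 5, 2]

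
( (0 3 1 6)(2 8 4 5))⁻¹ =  (0 6 1 3)(2 5 4 8)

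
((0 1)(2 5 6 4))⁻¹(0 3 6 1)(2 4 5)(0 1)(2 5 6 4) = (0 1 3 4)(2 6 5)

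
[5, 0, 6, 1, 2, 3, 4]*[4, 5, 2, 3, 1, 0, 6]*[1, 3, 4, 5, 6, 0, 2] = [1, 6, 2, 0, 4, 5, 3]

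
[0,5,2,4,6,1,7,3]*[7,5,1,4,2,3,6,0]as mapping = [0→7,1→3,2→1,3→2,4→6,5→5,6→0,7→4]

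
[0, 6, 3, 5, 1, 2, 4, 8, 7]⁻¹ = [0, 4, 5, 2, 6, 3, 1, 8, 7]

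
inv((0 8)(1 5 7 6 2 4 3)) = (0 8)(1 3 4 2 6 7 5)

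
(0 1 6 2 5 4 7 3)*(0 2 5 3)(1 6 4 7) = (0 6 5 7)(1 4)(2 3)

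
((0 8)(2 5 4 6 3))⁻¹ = (0 8)(2 3 6 4 5)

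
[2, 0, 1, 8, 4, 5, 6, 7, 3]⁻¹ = [1, 2, 0, 8, 4, 5, 6, 7, 3]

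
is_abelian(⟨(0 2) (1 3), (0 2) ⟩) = yes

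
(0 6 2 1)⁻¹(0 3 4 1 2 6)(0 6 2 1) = (0 1 2 6 3 4)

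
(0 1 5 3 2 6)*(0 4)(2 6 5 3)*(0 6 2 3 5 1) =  (1 5 3 2)(4 6)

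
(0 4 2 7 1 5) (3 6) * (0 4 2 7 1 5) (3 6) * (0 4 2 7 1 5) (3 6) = (0 7) (1 4) (2 5) (3 6) 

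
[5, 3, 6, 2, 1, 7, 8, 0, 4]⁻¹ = [7, 4, 3, 1, 8, 0, 2, 5, 6]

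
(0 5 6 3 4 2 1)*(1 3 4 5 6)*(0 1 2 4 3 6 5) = (0 5 2 6 3) 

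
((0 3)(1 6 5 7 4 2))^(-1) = (0 3)(1 2 4 7 5 6)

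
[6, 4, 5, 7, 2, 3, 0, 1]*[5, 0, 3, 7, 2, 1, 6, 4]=[6, 2, 1, 4, 3, 7, 5, 0]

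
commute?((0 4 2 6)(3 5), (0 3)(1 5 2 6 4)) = no:(0 4 2 6)(3 5)*(0 3)(1 5 2 6 4) = (0 1 5)(2 4 6 3), (0 3)(1 5 2 6 4)*(0 4 2 6)(3 5) = (0 5 6 2)(1 3 4)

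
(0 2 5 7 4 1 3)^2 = (0 5 4 3 2 7 1)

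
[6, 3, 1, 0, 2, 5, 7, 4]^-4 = [4, 6, 0, 7, 3, 5, 2, 1]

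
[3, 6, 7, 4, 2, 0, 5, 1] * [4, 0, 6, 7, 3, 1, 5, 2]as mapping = [0→7, 1→5, 2→2, 3→3, 4→6, 5→4, 6→1, 7→0]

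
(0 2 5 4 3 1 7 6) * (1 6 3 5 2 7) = (0 7 3 6)(4 5)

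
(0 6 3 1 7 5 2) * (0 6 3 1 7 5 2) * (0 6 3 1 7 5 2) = (0 1 2 3 5 6 7)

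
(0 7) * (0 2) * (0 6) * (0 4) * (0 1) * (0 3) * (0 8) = (0 7 2 6 4 1 3 8) 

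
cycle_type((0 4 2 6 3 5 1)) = 7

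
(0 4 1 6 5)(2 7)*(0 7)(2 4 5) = (0 5 7 4 1 6 2)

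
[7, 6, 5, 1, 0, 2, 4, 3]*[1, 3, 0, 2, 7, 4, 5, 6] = [6, 5, 4, 3, 1, 0, 7, 2]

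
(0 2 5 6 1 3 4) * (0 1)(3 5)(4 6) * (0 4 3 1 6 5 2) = (1 2)(3 5)(4 6)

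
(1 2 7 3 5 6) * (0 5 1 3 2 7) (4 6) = (0 5 4 6 3 1 7 2) 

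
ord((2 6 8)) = 3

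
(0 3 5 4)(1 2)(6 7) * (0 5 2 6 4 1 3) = (1 6 7 4 5)(2 3)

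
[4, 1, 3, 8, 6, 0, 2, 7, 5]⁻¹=[5, 1, 6, 2, 0, 8, 4, 7, 3]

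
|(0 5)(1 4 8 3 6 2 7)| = 14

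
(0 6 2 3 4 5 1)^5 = (0 5 3 6 1 4 2)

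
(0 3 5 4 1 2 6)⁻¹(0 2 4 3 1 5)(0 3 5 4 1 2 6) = (1 5 2 4 3 6)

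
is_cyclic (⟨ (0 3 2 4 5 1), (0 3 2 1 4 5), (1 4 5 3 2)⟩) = no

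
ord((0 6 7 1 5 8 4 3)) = 8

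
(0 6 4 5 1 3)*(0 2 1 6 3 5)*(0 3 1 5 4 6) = (0 1 4 3 2 5)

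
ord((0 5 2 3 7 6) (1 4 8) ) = 6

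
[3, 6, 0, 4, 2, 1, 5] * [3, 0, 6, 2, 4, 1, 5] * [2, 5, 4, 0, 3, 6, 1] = [4, 6, 0, 3, 1, 2, 5]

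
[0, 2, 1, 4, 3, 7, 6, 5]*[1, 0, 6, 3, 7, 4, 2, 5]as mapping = [0→1, 1→6, 2→0, 3→7, 4→3, 5→5, 6→2, 7→4]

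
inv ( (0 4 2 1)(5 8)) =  (0 1 2 4)(5 8)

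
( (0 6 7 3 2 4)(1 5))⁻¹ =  (0 4 2 3 7 6)(1 5)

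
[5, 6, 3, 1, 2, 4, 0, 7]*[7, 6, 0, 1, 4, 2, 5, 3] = [2, 5, 1, 6, 0, 4, 7, 3]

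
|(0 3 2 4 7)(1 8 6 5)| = 20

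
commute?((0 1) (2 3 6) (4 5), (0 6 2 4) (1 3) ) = no:(0 1) (2 3 6) (4 5)*(0 6 2 4) (1 3) = (0 3 2 1 6 4 5), (0 6 2 4) (1 3)*(0 1) (2 3 6) (4 5) = (0 2 5 4 1 6 3) 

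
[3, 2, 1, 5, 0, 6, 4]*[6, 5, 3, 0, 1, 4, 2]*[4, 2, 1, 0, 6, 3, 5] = [4, 0, 3, 6, 5, 1, 2]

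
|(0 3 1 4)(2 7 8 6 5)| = 20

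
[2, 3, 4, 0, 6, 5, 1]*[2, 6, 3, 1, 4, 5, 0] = [3, 1, 4, 2, 0, 5, 6]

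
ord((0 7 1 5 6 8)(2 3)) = 6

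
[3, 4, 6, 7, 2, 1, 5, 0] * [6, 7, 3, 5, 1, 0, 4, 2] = [5, 1, 4, 2, 3, 7, 0, 6]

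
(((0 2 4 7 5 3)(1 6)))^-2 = (0 5 4)(2 3 7)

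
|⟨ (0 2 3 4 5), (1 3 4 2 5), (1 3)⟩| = 720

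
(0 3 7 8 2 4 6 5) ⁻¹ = (0 5 6 4 2 8 7 3) 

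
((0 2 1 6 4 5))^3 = (0 6)(1 5)(2 4)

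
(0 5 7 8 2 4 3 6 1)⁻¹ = (0 1 6 3 4 2 8 7 5)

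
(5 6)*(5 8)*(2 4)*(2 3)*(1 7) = (1 7)(2 4 3)(5 6 8)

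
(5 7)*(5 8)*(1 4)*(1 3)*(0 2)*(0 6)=(0 2 6)(1 4 3)(5 7 8)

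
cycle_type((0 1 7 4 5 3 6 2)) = 8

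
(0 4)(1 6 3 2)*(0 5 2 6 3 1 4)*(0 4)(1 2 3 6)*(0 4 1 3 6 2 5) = (0 1 2 4)(5 6)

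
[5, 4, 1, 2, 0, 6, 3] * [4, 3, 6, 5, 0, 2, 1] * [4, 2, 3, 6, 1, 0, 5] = [3, 4, 6, 5, 1, 2, 0]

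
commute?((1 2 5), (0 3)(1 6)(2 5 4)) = no:(1 2 5) * (0 3)(1 6)(2 5 4) = (0 3)(1 5 6)(2 4), (0 3)(1 6)(2 5 4) * (1 2 5) = (0 3)(1 6 2)(4 5)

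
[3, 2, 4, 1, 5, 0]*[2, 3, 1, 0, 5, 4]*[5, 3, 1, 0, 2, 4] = [5, 3, 4, 0, 2, 1]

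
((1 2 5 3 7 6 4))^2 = (1 5 7 4 2 3 6)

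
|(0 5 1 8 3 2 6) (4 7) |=14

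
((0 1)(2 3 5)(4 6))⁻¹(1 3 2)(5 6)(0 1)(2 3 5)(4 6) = (0 5 3)(2 4)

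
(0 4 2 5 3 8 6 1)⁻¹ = (0 1 6 8 3 5 2 4)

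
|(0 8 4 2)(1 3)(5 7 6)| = 12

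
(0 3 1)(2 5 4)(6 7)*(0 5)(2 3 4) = (0 4 3 1 5 2)(6 7)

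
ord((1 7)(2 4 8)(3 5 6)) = 6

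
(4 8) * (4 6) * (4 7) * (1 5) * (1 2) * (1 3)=(1 5 2 3)(4 8 6 7)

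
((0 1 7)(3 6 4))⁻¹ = (0 7 1)(3 4 6)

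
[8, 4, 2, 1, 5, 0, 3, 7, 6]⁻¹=[5, 3, 2, 6, 1, 4, 8, 7, 0]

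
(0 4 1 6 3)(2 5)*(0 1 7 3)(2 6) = (0 4 7 3 1 2 5 6)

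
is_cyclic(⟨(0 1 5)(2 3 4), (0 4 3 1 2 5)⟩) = no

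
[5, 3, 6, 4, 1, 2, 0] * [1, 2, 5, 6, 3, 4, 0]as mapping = [0→4, 1→6, 2→0, 3→3, 4→2, 5→5, 6→1]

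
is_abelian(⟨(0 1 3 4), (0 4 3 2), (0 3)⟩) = no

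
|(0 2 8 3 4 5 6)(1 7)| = 14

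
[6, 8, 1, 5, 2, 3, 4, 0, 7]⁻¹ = [7, 2, 4, 5, 6, 3, 0, 8, 1]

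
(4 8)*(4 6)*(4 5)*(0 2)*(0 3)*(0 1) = (0 2 3 1)(4 8 6 5)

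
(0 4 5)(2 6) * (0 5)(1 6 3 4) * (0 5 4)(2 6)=(0 1 2 3)(4 5)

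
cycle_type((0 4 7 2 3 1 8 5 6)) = 9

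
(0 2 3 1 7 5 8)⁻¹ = (0 8 5 7 1 3 2)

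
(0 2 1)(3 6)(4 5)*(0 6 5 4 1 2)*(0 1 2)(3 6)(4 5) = (0 1 3 4 5 2)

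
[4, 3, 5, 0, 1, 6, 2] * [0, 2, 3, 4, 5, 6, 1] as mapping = [0→5, 1→4, 2→6, 3→0, 4→2, 5→1, 6→3] 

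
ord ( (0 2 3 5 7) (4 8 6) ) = 15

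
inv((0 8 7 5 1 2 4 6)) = (0 6 4 2 1 5 7 8)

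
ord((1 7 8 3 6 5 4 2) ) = 8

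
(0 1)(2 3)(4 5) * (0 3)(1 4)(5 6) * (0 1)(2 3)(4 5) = (0 5)(1 2)(4 6)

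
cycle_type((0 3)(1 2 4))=2.3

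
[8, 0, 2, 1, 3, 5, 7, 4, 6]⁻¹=[1, 3, 2, 4, 7, 5, 8, 6, 0]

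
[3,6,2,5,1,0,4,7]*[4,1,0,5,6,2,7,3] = [5,7,0,2,1,4,6,3]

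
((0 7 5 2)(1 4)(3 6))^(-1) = (0 2 5 7)(1 4)(3 6)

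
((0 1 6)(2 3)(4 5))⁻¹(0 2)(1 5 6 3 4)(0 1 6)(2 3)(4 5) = (0 2 5 6 4)(1 3)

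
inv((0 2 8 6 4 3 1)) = (0 1 3 4 6 8 2)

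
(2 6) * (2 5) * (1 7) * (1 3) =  (1 7 3)(2 6 5)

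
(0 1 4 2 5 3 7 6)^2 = (0 4 5 7)(1 2 3 6)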